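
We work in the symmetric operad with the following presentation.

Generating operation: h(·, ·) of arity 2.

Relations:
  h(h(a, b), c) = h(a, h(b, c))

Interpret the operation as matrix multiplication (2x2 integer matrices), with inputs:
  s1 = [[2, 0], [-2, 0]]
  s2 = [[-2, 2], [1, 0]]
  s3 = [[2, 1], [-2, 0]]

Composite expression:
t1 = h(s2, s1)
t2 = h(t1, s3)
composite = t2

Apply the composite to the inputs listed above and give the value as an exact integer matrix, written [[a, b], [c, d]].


h(s2, s1) = [[-8, 0], [2, 0]]
h(h(s2, s1), s3) = [[-16, -8], [4, 2]]

[[-16, -8], [4, 2]]


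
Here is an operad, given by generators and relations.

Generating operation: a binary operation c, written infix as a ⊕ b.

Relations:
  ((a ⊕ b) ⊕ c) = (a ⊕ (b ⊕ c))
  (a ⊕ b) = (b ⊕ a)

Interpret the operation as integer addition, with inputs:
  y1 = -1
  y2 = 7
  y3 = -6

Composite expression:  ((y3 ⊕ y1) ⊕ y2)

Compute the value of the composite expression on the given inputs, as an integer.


(y3 ⊕ y1) = -7
((y3 ⊕ y1) ⊕ y2) = 0

0


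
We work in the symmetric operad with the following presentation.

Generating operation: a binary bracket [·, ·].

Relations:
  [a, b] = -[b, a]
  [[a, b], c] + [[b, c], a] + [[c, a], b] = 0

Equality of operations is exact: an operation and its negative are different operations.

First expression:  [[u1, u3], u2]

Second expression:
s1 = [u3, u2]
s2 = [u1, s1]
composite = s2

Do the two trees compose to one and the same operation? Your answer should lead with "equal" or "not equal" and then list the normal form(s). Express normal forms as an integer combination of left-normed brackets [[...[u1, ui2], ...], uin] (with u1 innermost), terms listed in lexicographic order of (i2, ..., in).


not equal; first: [[u1, u3], u2]; second: -[[u1, u2], u3] + [[u1, u3], u2]


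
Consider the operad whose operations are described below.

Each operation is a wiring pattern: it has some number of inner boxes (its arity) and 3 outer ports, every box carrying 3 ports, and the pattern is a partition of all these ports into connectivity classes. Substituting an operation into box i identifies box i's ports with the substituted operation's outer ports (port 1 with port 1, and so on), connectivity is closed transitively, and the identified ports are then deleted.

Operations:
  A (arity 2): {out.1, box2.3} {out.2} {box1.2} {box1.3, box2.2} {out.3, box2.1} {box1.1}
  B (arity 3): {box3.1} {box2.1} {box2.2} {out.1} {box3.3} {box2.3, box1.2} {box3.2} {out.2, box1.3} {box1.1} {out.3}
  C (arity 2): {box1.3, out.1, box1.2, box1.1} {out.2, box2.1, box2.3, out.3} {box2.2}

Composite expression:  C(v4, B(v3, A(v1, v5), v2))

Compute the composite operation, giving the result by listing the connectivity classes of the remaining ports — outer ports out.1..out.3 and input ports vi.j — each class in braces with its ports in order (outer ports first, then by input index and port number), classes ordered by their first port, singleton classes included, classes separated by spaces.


{out.1, v4.1, v4.2, v4.3} {out.2, out.3} {v1.1} {v1.2} {v1.3, v5.2} {v2.1} {v2.2} {v2.3} {v3.1} {v3.2, v5.1} {v3.3} {v5.3}

Two ports join when wires chain via C-identified ports.
through A, on inputs (v1, v5): {out.1, v5.3} {out.2} {out.3, v5.1} {v1.1} {v1.2} {v1.3, v5.2} (out.j = stage outer ports)
through B, on inputs (v3, v1, v5, v2): {out.1} {out.2, v3.3} {out.3} {v1.1} {v1.2} {v1.3, v5.2} {v2.1} {v2.2} {v2.3} {v3.1} {v3.2, v5.1} {v5.3} (out.j = stage outer ports)
through C, on inputs (v4, v3, v1, v5, v2): {out.1, v4.1, v4.2, v4.3} {out.2, out.3} {v1.1} {v1.2} {v1.3, v5.2} {v2.1} {v2.2} {v2.3} {v3.1} {v3.2, v5.1} {v3.3} {v5.3} (out.j = stage outer ports)


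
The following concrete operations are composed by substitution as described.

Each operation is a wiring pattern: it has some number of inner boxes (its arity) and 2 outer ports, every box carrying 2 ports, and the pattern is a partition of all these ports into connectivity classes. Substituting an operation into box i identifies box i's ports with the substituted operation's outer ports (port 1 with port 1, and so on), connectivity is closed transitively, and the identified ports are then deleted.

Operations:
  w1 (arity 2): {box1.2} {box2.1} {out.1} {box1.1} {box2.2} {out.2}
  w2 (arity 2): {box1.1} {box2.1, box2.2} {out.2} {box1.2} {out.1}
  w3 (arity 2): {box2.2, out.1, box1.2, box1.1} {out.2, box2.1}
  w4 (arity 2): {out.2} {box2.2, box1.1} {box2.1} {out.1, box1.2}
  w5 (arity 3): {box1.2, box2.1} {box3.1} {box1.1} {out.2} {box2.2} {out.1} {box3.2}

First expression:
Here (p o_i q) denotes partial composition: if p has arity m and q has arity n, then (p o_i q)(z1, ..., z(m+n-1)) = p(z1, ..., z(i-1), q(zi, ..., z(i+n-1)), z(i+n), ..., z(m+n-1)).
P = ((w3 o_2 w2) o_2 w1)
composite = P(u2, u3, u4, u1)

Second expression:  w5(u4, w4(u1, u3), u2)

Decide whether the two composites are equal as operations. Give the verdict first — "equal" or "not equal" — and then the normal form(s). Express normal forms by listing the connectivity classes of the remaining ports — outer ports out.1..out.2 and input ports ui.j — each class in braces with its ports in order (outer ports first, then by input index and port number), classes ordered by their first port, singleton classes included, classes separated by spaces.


not equal; the first gives {out.1, u2.1, u2.2} {out.2} {u1.1, u1.2} {u3.1} {u3.2} {u4.1} {u4.2} and the second {out.1} {out.2} {u1.1, u3.2} {u1.2, u4.2} {u2.1} {u2.2} {u3.1} {u4.1}

The first expression reduces to {out.1, u2.1, u2.2} {out.2} {u1.1, u1.2} {u3.1} {u3.2} {u4.1} {u4.2}
The second expression reduces to {out.1} {out.2} {u1.1, u3.2} {u1.2, u4.2} {u2.1} {u2.2} {u3.1} {u4.1}
Distinct normal forms: not equal.


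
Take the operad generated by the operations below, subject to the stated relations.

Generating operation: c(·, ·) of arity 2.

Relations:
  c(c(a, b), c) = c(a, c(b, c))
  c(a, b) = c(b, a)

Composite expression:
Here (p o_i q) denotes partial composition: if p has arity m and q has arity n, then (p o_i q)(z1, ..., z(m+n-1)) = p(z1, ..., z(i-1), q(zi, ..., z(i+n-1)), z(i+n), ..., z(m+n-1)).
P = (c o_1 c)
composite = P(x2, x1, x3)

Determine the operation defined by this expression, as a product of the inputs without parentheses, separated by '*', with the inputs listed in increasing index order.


Reordering under c is free, so list the x-inputs canonically.
c(x2, x1) collapses to x2 * x1
c(c(x2, x1), x3) collapses to x2 * x1 * x3
reordering the factors by index: x1 * x2 * x3

x1 * x2 * x3


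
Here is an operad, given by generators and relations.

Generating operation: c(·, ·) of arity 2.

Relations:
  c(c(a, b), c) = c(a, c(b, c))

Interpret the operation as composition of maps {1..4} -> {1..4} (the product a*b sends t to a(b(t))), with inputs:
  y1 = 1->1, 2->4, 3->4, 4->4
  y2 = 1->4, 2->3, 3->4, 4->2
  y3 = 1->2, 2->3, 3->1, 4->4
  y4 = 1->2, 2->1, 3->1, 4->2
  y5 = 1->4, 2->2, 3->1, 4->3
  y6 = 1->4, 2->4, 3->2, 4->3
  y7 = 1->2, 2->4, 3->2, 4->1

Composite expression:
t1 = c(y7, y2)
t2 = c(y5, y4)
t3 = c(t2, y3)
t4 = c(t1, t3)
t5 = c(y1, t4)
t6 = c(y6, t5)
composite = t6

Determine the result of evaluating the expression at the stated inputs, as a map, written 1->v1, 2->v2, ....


1->3, 2->3, 3->3, 4->3

c(y7, y2) = 1->1, 2->2, 3->1, 4->4
c(y5, y4) = 1->2, 2->4, 3->4, 4->2
c(c(y5, y4), y3) = 1->4, 2->4, 3->2, 4->2
c(c(y7, y2), c(c(y5, y4), y3)) = 1->4, 2->4, 3->2, 4->2
c(y1, c(c(y7, y2), c(c(y5, y4), y3))) = 1->4, 2->4, 3->4, 4->4
c(y6, c(y1, c(c(y7, y2), c(c(y5, y4), y3)))) = 1->3, 2->3, 3->3, 4->3


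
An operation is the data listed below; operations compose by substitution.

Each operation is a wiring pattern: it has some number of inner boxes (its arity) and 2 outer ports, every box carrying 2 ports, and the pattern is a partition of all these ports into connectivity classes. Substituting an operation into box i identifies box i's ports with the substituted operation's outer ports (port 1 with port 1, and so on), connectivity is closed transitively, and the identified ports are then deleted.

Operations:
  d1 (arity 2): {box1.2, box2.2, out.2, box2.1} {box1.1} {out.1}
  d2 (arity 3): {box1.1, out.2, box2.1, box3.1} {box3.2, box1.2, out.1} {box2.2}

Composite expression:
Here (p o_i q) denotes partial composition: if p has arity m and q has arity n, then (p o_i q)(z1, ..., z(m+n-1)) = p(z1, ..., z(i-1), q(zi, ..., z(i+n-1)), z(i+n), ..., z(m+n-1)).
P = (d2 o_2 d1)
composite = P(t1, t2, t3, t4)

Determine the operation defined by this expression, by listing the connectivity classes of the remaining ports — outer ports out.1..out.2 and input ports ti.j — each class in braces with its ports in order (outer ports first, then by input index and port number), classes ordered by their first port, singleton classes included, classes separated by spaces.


{out.1, t1.2, t4.2} {out.2, t1.1, t4.1} {t2.1} {t2.2, t3.1, t3.2}


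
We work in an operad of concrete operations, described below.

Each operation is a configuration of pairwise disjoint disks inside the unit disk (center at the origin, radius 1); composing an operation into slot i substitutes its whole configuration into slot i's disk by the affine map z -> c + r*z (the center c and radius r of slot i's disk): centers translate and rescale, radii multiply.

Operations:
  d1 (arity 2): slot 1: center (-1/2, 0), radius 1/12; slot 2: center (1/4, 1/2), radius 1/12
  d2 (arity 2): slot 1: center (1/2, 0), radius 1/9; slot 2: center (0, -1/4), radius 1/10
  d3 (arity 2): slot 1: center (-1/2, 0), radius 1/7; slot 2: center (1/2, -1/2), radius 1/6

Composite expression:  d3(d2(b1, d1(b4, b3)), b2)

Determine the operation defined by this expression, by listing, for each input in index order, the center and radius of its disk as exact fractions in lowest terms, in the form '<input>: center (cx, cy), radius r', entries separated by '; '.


b1: center (-3/7, 0), radius 1/63; b2: center (1/2, -1/2), radius 1/6; b3: center (-139/280, -1/35), radius 1/840; b4: center (-71/140, -1/28), radius 1/840

Follow each b-input down from d3: c' goes to c + r*c', radius to r*r'.
input b1: composing its 2 substitution steps yields center (-3/7, 0), radius 1/63
input b4: composing its 3 substitution steps yields center (-71/140, -1/28), radius 1/840
input b3: composing its 3 substitution steps yields center (-139/280, -1/35), radius 1/840
input b2: composing its 1 substitution step yields center (1/2, -1/2), radius 1/6


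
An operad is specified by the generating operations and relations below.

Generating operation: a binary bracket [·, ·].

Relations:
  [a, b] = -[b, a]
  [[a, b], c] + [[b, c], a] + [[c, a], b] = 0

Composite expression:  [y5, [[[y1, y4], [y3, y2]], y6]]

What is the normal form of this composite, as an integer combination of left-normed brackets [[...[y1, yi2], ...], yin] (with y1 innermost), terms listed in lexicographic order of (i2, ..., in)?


Left-normed coefficients sit on the y1-initial expansion words.
Composite bracket: [y5, [[[y1, y4], [y3, y2]], y6]]
Under [a, b] = ab - ba we get 32 signed associative words (2^5 = 32).
Words beginning with y1 determine it all:
  word y1y4y2y3y6y5 has sign +1, contributing +[[[[[y1, y4], y2], y3], y6], y5]
  word y1y4y3y2y6y5 has sign -1, contributing -[[[[[y1, y4], y3], y2], y6], y5]

[[[[[y1, y4], y2], y3], y6], y5] - [[[[[y1, y4], y3], y2], y6], y5]


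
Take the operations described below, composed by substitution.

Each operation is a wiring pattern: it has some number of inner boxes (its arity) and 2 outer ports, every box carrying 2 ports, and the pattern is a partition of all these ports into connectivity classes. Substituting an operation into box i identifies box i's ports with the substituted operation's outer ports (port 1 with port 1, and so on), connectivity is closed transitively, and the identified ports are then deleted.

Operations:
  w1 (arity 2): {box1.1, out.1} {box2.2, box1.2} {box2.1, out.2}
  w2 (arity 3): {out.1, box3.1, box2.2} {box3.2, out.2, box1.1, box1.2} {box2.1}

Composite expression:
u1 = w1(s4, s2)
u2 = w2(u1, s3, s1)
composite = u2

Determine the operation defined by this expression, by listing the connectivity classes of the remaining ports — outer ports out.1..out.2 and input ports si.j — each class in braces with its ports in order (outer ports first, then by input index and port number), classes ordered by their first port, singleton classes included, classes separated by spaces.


{out.1, s1.1, s3.2} {out.2, s1.2, s2.1, s4.1} {s2.2, s4.2} {s3.1}

Treat the ports identified at w2 as solder joints: merge, then drop.
through w1, on inputs (s4, s2): {out.1, s4.1} {out.2, s2.1} {s2.2, s4.2} (out.j = stage outer ports)
through w2, on inputs (s4, s2, s3, s1): {out.1, s1.1, s3.2} {out.2, s1.2, s2.1, s4.1} {s2.2, s4.2} {s3.1} (out.j = stage outer ports)


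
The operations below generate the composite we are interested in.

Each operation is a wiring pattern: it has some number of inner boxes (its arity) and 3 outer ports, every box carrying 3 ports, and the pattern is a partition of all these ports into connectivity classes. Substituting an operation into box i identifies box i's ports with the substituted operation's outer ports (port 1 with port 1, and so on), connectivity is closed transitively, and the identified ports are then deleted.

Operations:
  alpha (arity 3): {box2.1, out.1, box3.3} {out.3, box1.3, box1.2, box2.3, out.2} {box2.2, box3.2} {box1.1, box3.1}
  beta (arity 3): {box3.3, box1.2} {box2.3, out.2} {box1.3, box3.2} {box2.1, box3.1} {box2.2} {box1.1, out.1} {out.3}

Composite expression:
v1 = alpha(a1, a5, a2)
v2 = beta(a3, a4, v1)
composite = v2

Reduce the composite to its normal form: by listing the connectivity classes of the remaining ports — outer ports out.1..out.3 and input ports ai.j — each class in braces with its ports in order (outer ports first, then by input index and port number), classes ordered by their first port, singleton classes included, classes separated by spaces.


{out.1, a3.1} {out.2, a4.3} {out.3} {a1.1, a2.1} {a1.2, a1.3, a3.2, a3.3, a5.3} {a2.2, a5.2} {a2.3, a4.1, a5.1} {a4.2}


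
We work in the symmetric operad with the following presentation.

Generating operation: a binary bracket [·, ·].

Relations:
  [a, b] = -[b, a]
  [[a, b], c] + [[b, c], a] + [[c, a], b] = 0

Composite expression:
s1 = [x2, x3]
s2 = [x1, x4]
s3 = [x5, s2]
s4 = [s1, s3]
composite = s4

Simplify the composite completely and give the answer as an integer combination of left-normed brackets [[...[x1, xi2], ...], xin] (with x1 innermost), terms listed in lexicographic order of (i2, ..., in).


[[[[x1, x4], x5], x2], x3] - [[[[x1, x4], x5], x3], x2]


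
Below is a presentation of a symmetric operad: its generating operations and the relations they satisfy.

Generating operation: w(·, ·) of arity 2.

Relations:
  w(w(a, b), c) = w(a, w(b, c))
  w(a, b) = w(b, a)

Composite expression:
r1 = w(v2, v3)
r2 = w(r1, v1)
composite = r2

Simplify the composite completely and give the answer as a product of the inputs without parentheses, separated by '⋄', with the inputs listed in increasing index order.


With w associative and commutative, the v-input set is all that matters.
w(v2, v3) linearizes to v2 ⋄ v3
w(w(v2, v3), v1) linearizes to v2 ⋄ v3 ⋄ v1
reordering the factors by index: v1 ⋄ v2 ⋄ v3

v1 ⋄ v2 ⋄ v3


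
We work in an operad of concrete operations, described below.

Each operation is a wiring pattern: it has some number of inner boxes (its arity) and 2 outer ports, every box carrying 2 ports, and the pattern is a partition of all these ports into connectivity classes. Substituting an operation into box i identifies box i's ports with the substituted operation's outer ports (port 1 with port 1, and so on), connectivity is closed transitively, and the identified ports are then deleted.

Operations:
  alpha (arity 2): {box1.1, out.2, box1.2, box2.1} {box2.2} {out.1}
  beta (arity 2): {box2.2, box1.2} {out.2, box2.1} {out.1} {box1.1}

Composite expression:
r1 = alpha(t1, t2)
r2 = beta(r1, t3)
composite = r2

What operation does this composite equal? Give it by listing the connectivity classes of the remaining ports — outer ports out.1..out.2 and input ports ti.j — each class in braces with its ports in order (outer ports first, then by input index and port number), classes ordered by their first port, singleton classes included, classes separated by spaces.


After gluing at beta, chains via deleted ports link the t-ports.
the subtree at alpha composes to {out.1} {out.2, t1.1, t1.2, t2.1} {t2.2} on (t1, t2); out.j = own outer ports
the subtree at beta composes to {out.1} {out.2, t3.1} {t1.1, t1.2, t2.1, t3.2} {t2.2} on (t1, t2, t3); out.j = own outer ports

{out.1} {out.2, t3.1} {t1.1, t1.2, t2.1, t3.2} {t2.2}


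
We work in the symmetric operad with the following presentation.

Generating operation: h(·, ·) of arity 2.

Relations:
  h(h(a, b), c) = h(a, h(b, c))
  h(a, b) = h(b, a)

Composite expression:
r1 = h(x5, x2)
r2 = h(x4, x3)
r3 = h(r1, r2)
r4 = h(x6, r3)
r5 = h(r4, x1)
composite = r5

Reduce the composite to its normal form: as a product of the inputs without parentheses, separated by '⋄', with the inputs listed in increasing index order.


x1 ⋄ x2 ⋄ x3 ⋄ x4 ⋄ x5 ⋄ x6

With h associative and commutative, the x-input set is all that matters.
h(x5, x2) unparenthesizes to x5 ⋄ x2
h(x4, x3) unparenthesizes to x4 ⋄ x3
h(h(x5, x2), h(x4, x3)) unparenthesizes to x5 ⋄ x2 ⋄ x4 ⋄ x3
h(x6, h(h(x5, x2), h(x4, x3))) unparenthesizes to x6 ⋄ x5 ⋄ x2 ⋄ x4 ⋄ x3
h(h(x6, h(h(x5, x2), h(x4, x3))), x1) unparenthesizes to x6 ⋄ x5 ⋄ x2 ⋄ x4 ⋄ x3 ⋄ x1
the factors in increasing index order: x1 ⋄ x2 ⋄ x3 ⋄ x4 ⋄ x5 ⋄ x6


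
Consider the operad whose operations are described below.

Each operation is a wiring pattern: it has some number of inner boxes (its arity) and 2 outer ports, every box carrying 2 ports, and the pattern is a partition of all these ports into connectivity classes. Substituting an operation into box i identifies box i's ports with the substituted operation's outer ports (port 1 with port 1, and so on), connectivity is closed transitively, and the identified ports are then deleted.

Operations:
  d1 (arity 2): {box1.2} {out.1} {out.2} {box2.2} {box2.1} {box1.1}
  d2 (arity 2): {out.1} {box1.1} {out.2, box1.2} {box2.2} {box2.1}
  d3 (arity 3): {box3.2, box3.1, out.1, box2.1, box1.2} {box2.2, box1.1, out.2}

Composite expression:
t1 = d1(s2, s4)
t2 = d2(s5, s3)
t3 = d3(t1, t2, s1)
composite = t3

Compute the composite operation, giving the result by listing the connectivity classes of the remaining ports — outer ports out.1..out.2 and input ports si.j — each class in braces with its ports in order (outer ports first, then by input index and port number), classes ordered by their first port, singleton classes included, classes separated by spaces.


{out.1, s1.1, s1.2} {out.2, s5.2} {s2.1} {s2.2} {s3.1} {s3.2} {s4.1} {s4.2} {s5.1}

Treat the ports identified at d3 as solder joints: merge, then drop.
the subtree at d1 composes to {out.1} {out.2} {s2.1} {s2.2} {s4.1} {s4.2} on (s2, s4); out.j = own outer ports
the subtree at d2 composes to {out.1} {out.2, s5.2} {s3.1} {s3.2} {s5.1} on (s5, s3); out.j = own outer ports
the subtree at d3 composes to {out.1, s1.1, s1.2} {out.2, s5.2} {s2.1} {s2.2} {s3.1} {s3.2} {s4.1} {s4.2} {s5.1} on (s2, s4, s5, s3, s1); out.j = own outer ports


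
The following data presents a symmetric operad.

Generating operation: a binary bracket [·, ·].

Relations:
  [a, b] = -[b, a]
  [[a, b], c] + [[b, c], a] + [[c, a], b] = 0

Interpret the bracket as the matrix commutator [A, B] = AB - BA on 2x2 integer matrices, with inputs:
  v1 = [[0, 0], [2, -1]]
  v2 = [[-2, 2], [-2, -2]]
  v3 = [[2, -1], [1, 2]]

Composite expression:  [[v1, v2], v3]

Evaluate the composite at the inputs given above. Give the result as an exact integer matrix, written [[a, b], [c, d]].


[[4, 8], [8, -4]]

[v1, v2] = [[-4, 2], [2, 4]]
[[v1, v2], v3] = [[4, 8], [8, -4]]


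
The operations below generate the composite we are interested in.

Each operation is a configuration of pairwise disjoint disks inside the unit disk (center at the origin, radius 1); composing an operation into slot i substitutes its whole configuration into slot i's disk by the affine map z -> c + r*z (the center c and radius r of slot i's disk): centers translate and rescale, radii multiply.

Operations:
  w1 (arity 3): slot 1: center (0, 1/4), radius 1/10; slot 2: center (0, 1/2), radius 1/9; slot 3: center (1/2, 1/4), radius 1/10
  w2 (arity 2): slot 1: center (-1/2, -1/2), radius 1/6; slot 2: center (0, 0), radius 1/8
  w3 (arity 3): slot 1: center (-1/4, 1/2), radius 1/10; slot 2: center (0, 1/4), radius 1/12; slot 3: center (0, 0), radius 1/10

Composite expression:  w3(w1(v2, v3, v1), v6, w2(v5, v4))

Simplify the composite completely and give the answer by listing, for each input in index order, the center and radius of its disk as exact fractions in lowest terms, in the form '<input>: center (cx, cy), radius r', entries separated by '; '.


Follow each v-input down from w3: c' goes to c + r*c', radius to r*r'.
input v2: composing its 2 substitution steps yields center (-1/4, 21/40), radius 1/100
input v3: composing its 2 substitution steps yields center (-1/4, 11/20), radius 1/90
input v1: composing its 2 substitution steps yields center (-1/5, 21/40), radius 1/100
input v6: composing its 1 substitution step yields center (0, 1/4), radius 1/12
input v5: composing its 2 substitution steps yields center (-1/20, -1/20), radius 1/60
input v4: composing its 2 substitution steps yields center (0, 0), radius 1/80

v1: center (-1/5, 21/40), radius 1/100; v2: center (-1/4, 21/40), radius 1/100; v3: center (-1/4, 11/20), radius 1/90; v4: center (0, 0), radius 1/80; v5: center (-1/20, -1/20), radius 1/60; v6: center (0, 1/4), radius 1/12


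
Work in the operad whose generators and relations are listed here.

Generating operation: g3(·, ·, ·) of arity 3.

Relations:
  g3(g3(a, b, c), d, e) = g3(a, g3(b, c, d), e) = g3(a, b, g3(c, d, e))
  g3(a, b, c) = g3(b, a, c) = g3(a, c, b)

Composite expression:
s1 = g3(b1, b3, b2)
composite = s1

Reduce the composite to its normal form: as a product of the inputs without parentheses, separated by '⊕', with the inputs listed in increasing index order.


b1 ⊕ b2 ⊕ b3

Key point: g3 commutes, so take the b-inputs in any fixed order.
g3(b1, b3, b2) flattens to b1 ⊕ b3 ⊕ b2
putting the inputs in ascending order: b1 ⊕ b2 ⊕ b3


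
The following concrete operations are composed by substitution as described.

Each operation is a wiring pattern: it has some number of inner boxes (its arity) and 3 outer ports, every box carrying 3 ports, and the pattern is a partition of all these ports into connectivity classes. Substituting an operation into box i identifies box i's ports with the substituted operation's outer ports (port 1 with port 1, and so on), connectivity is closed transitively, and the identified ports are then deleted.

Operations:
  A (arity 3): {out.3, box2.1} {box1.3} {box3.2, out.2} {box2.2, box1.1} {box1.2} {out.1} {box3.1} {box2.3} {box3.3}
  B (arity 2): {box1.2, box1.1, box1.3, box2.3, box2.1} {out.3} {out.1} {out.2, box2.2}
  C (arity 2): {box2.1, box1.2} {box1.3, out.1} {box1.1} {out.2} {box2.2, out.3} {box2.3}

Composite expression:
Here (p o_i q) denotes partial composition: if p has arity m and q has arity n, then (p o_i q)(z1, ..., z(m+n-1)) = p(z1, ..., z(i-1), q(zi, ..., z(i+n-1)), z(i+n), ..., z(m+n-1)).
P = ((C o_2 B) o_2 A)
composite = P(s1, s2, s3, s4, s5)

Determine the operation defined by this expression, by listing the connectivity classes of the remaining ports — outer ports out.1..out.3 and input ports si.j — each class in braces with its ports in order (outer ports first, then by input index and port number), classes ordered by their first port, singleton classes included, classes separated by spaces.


{out.1, s1.3} {out.2} {out.3, s5.2} {s1.1} {s1.2} {s2.1, s3.2} {s2.2} {s2.3} {s3.1, s4.2, s5.1, s5.3} {s3.3} {s4.1} {s4.3}

After gluing at C, chains via deleted ports link the s-ports.
after A, the pattern on (s2, s3, s4) reads {out.1} {out.2, s4.2} {out.3, s3.1} {s2.1, s3.2} {s2.2} {s2.3} {s3.3} {s4.1} {s4.3} (out.j = its outer ports)
after B, the pattern on (s2, s3, s4, s5) reads {out.1} {out.2, s5.2} {out.3} {s2.1, s3.2} {s2.2} {s2.3} {s3.1, s4.2, s5.1, s5.3} {s3.3} {s4.1} {s4.3} (out.j = its outer ports)
after C, the pattern on (s1, s2, s3, s4, s5) reads {out.1, s1.3} {out.2} {out.3, s5.2} {s1.1} {s1.2} {s2.1, s3.2} {s2.2} {s2.3} {s3.1, s4.2, s5.1, s5.3} {s3.3} {s4.1} {s4.3} (out.j = its outer ports)


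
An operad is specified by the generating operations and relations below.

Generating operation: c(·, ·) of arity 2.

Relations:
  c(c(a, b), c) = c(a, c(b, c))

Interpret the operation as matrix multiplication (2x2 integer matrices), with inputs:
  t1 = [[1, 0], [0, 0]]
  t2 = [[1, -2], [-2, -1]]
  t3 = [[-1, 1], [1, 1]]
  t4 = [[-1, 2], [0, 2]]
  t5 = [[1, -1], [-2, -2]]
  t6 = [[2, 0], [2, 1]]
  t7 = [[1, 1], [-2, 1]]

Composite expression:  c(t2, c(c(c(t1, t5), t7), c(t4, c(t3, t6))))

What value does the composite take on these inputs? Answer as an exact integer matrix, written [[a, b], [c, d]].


[[24, 3], [-48, -6]]

c(t1, t5) = [[1, -1], [0, 0]]
c(c(t1, t5), t7) = [[3, 0], [0, 0]]
c(t3, t6) = [[0, 1], [4, 1]]
c(t4, c(t3, t6)) = [[8, 1], [8, 2]]
c(c(c(t1, t5), t7), c(t4, c(t3, t6))) = [[24, 3], [0, 0]]
c(t2, c(c(c(t1, t5), t7), c(t4, c(t3, t6)))) = [[24, 3], [-48, -6]]


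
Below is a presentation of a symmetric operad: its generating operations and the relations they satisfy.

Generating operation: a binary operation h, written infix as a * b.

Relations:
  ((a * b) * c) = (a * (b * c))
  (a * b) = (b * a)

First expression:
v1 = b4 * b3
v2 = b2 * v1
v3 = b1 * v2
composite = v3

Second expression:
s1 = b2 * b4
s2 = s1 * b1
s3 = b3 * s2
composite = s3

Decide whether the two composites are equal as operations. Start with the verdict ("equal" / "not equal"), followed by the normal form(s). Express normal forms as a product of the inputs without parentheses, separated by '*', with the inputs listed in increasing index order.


equal: each reduces to b1 * b2 * b3 * b4

The first composite normalizes to b1 * b2 * b3 * b4
The second composite normalizes to b1 * b2 * b3 * b4
The normal forms match — equal.


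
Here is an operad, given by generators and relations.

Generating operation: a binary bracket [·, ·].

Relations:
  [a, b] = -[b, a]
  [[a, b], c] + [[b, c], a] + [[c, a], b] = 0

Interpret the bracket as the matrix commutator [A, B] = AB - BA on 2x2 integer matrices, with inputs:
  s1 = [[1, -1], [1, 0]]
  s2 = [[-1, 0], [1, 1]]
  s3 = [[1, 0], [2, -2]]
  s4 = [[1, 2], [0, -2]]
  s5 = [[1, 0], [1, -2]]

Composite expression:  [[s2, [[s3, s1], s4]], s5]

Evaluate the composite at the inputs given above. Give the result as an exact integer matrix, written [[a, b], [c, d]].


[[-34, 102], [28, 34]]

[s3, s1] = [[2, -3], [-1, -2]]
[[s3, s1], s4] = [[2, 17], [-3, -2]]
[s2, [[s3, s1], s4]] = [[-17, -34], [-2, 17]]
[[s2, [[s3, s1], s4]], s5] = [[-34, 102], [28, 34]]


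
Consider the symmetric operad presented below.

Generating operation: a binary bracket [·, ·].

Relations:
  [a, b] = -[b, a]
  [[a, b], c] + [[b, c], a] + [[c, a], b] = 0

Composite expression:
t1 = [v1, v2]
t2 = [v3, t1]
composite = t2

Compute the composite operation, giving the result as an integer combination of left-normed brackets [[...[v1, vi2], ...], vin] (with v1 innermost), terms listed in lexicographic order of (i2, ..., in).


-[[v1, v2], v3]


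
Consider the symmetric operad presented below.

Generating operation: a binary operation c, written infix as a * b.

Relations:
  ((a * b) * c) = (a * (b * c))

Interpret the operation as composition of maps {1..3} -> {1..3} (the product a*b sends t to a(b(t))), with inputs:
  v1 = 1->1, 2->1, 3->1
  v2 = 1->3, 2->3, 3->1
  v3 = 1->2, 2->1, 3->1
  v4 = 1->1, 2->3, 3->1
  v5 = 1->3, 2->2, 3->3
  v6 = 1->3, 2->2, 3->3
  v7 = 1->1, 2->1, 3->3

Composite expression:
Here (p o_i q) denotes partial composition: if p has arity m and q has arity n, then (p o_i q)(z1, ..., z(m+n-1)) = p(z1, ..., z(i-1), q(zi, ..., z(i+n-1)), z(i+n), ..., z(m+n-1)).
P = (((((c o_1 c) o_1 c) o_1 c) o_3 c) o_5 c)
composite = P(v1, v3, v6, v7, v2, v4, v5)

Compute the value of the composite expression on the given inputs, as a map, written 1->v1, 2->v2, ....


1->1, 2->1, 3->1

(v1 * v3) = 1->1, 2->1, 3->1
(v6 * v7) = 1->3, 2->3, 3->3
((v1 * v3) * (v6 * v7)) = 1->1, 2->1, 3->1
(v2 * v4) = 1->3, 2->1, 3->3
(((v1 * v3) * (v6 * v7)) * (v2 * v4)) = 1->1, 2->1, 3->1
((((v1 * v3) * (v6 * v7)) * (v2 * v4)) * v5) = 1->1, 2->1, 3->1


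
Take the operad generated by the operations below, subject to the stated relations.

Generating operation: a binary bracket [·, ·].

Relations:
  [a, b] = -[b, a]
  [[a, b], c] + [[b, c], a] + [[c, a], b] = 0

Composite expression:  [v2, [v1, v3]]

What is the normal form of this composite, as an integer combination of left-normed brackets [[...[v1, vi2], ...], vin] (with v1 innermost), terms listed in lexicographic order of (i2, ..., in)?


-[[v1, v3], v2]

Expand each bracket as ab - ba; the v1-initial words give the coefficients.
Composite bracket: [v2, [v1, v3]]
The bracket unfolds into 4 signed words via [a, b] = ab - ba (2^2 = 4).
The v1-initial words carry the normal form:
  v1v3v2 appears with sign -1, giving the term -[[v1, v3], v2]


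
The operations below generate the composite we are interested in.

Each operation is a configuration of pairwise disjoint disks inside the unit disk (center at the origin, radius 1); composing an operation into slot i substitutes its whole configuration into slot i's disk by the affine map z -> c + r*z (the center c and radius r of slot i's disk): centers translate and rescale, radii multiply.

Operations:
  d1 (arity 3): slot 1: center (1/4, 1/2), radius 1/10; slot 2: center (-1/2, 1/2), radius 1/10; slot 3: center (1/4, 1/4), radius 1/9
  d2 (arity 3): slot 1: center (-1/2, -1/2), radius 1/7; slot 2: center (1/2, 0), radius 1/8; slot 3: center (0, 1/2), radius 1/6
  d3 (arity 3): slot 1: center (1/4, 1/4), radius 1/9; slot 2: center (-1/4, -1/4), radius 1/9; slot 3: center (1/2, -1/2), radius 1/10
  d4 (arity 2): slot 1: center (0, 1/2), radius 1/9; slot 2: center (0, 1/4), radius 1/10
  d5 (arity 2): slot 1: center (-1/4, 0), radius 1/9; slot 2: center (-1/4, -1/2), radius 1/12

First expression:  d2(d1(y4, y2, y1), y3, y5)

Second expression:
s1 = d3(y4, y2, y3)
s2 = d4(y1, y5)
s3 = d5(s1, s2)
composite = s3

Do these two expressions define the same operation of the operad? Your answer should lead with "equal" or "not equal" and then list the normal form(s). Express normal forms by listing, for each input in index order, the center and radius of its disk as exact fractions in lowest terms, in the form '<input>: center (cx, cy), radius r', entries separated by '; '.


not equal; first: y1: center (-13/28, -13/28), radius 1/63; y2: center (-4/7, -3/7), radius 1/70; y3: center (1/2, 0), radius 1/8; y4: center (-13/28, -3/7), radius 1/70; y5: center (0, 1/2), radius 1/6; second: y1: center (-1/4, -11/24), radius 1/108; y2: center (-5/18, -1/36), radius 1/81; y3: center (-7/36, -1/18), radius 1/90; y4: center (-2/9, 1/36), radius 1/81; y5: center (-1/4, -23/48), radius 1/120


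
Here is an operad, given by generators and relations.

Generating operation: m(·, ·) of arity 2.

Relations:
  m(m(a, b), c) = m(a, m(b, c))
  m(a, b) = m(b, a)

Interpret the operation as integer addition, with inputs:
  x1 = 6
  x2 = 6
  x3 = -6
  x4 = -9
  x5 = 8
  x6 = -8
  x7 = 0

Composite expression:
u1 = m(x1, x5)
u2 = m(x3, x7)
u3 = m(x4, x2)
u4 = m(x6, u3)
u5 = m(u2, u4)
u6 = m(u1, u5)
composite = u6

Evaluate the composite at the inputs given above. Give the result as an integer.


-3


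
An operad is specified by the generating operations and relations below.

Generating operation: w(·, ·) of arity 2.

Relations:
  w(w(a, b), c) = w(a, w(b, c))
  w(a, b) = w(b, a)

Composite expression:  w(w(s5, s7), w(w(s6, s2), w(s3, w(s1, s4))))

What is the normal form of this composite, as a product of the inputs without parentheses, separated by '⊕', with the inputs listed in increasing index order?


s1 ⊕ s2 ⊕ s3 ⊕ s4 ⊕ s5 ⊕ s6 ⊕ s7

Key point: w commutes, so take the s-inputs in any fixed order.
w(s5, s7) linearizes to s5 ⊕ s7
w(s6, s2) linearizes to s6 ⊕ s2
w(s1, s4) linearizes to s1 ⊕ s4
w(s3, w(s1, s4)) linearizes to s3 ⊕ s1 ⊕ s4
w(w(s6, s2), w(s3, w(s1, s4))) linearizes to s6 ⊕ s2 ⊕ s3 ⊕ s1 ⊕ s4
w(w(s5, s7), w(w(s6, s2), w(s3, w(s1, s4)))) linearizes to s5 ⊕ s7 ⊕ s6 ⊕ s2 ⊕ s3 ⊕ s1 ⊕ s4
rearranged into index order: s1 ⊕ s2 ⊕ s3 ⊕ s4 ⊕ s5 ⊕ s6 ⊕ s7


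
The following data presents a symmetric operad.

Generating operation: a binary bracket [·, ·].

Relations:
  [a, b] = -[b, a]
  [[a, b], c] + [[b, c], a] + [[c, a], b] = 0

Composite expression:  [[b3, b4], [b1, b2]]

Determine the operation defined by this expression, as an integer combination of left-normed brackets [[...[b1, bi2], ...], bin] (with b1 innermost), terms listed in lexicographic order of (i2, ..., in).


A multilinear Lie element is pinned by b1-initial words (b1 innermost).
Composite bracket: [[b3, b4], [b1, b2]]
Each bracket splits as ab - ba, giving 8 signed words (2^3 = 8).
Coefficients come from the b1-initial words:
  b1b2b3b4 appears with sign -1, giving the term -[[[b1, b2], b3], b4]
  b1b2b4b3 appears with sign +1, giving the term +[[[b1, b2], b4], b3]

-[[[b1, b2], b3], b4] + [[[b1, b2], b4], b3]


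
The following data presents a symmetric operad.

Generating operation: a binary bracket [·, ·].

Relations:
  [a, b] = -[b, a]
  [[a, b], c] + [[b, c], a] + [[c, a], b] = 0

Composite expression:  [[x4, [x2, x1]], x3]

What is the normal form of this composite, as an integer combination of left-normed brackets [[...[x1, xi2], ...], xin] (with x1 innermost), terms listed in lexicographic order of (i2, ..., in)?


[[[x1, x2], x4], x3]


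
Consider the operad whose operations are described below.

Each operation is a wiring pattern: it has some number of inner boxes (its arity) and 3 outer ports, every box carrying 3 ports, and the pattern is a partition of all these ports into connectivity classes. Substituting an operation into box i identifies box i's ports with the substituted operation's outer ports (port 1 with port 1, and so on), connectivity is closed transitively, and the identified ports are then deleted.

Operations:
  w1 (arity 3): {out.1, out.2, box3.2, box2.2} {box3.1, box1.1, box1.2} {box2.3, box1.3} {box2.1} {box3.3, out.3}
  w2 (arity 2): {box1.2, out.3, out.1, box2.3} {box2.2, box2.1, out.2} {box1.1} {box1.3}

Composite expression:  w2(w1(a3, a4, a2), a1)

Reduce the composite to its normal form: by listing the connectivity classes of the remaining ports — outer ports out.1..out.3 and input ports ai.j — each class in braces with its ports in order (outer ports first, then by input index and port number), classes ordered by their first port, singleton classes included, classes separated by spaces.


Substituting into w2 glues patterns; closure does the rest.
through w1, on inputs (a3, a4, a2): {out.1, out.2, a2.2, a4.2} {out.3, a2.3} {a2.1, a3.1, a3.2} {a3.3, a4.3} {a4.1} (out.j = stage outer ports)
through w2, on inputs (a3, a4, a2, a1): {out.1, out.3, a1.3, a2.2, a4.2} {out.2, a1.1, a1.2} {a2.1, a3.1, a3.2} {a2.3} {a3.3, a4.3} {a4.1} (out.j = stage outer ports)

{out.1, out.3, a1.3, a2.2, a4.2} {out.2, a1.1, a1.2} {a2.1, a3.1, a3.2} {a2.3} {a3.3, a4.3} {a4.1}


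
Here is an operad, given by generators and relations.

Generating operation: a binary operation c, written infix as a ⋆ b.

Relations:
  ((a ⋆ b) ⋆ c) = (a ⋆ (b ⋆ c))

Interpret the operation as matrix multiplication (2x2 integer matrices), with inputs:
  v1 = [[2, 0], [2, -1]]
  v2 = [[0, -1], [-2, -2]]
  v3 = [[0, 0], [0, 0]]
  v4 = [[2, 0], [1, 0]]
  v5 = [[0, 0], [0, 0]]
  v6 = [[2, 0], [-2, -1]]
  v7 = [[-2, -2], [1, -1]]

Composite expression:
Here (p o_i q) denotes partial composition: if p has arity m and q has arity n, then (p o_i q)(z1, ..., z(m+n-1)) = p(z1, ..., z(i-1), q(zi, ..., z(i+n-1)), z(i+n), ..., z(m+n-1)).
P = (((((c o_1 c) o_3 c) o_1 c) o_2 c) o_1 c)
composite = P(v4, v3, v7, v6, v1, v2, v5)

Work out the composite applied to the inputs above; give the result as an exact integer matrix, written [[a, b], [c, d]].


(v4 ⋆ v3) = [[0, 0], [0, 0]]
(v7 ⋆ v6) = [[0, 2], [4, 1]]
((v4 ⋆ v3) ⋆ (v7 ⋆ v6)) = [[0, 0], [0, 0]]
(((v4 ⋆ v3) ⋆ (v7 ⋆ v6)) ⋆ v1) = [[0, 0], [0, 0]]
(v2 ⋆ v5) = [[0, 0], [0, 0]]
((((v4 ⋆ v3) ⋆ (v7 ⋆ v6)) ⋆ v1) ⋆ (v2 ⋆ v5)) = [[0, 0], [0, 0]]

[[0, 0], [0, 0]]


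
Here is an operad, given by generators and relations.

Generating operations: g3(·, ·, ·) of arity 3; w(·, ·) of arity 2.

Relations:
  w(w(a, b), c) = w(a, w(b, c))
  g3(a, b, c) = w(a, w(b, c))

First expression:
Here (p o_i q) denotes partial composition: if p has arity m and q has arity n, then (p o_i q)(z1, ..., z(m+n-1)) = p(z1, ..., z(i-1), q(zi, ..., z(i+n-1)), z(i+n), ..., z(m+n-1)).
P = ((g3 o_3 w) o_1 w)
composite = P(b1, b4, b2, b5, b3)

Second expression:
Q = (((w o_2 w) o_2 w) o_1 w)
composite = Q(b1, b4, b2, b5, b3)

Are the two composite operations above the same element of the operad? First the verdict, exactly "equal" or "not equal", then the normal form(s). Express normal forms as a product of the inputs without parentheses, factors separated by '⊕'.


equal; both compose to b1 ⊕ b4 ⊕ b2 ⊕ b5 ⊕ b3


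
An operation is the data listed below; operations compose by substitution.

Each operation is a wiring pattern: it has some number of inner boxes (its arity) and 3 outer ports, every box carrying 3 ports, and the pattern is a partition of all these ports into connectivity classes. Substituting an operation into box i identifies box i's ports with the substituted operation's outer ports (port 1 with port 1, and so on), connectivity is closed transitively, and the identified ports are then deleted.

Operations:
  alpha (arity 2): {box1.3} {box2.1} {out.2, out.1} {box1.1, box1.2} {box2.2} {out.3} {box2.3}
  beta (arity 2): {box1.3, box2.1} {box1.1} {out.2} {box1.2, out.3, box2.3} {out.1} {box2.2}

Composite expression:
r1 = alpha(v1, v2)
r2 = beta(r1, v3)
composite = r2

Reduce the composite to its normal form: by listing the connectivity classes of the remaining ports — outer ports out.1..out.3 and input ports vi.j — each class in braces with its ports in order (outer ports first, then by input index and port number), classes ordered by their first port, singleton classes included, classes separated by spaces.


{out.1} {out.2} {out.3, v3.3} {v1.1, v1.2} {v1.3} {v2.1} {v2.2} {v2.3} {v3.1} {v3.2}

Substituting into beta glues patterns; closure does the rest.
the subtree at alpha composes to {out.1, out.2} {out.3} {v1.1, v1.2} {v1.3} {v2.1} {v2.2} {v2.3} on (v1, v2); out.j = own outer ports
the subtree at beta composes to {out.1} {out.2} {out.3, v3.3} {v1.1, v1.2} {v1.3} {v2.1} {v2.2} {v2.3} {v3.1} {v3.2} on (v1, v2, v3); out.j = own outer ports


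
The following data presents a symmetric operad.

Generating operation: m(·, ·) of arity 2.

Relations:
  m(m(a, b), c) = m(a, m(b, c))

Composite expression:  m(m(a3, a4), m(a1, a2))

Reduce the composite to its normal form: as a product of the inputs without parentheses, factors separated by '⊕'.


Associativity of m dissolves the nesting; only the a-input order survives.
m(a3, a4) unparenthesizes to a3 ⊕ a4
m(a1, a2) unparenthesizes to a1 ⊕ a2
m(m(a3, a4), m(a1, a2)) unparenthesizes to a3 ⊕ a4 ⊕ a1 ⊕ a2

a3 ⊕ a4 ⊕ a1 ⊕ a2


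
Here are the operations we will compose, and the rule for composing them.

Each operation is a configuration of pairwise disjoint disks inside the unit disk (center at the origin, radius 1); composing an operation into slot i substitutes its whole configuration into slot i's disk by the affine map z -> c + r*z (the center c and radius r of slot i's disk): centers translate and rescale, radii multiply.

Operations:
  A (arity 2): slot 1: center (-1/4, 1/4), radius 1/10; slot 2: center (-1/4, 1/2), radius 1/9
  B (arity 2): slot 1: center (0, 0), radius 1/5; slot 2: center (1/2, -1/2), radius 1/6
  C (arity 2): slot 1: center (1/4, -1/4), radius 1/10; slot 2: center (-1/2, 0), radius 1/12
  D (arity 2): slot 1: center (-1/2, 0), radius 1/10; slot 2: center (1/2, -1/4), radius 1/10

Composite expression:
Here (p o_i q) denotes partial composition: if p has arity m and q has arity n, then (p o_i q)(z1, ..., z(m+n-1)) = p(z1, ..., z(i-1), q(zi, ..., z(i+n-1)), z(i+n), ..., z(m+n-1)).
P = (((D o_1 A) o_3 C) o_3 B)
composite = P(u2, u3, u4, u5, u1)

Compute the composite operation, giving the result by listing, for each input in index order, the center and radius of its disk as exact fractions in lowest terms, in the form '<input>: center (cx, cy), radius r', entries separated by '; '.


Only the slot chain above each u matters under D; compose those maps.
tracing u2 down its 2-map path: center (-21/40, 1/40), radius 1/100
tracing u3 down its 2-map path: center (-21/40, 1/20), radius 1/90
tracing u4 down its 3-map path: center (21/40, -11/40), radius 1/500
tracing u5 down its 3-map path: center (53/100, -7/25), radius 1/600
tracing u1 down its 2-map path: center (9/20, -1/4), radius 1/120

u1: center (9/20, -1/4), radius 1/120; u2: center (-21/40, 1/40), radius 1/100; u3: center (-21/40, 1/20), radius 1/90; u4: center (21/40, -11/40), radius 1/500; u5: center (53/100, -7/25), radius 1/600
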